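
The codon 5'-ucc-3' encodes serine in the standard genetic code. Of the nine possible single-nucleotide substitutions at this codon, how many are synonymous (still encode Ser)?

3

Position 1: none → 0 synonymous.
Position 2: none → 0 synonymous.
Position 3: UCU, UCA, UCG → 3 synonymous.
Total: 0 + 0 + 3 = 3.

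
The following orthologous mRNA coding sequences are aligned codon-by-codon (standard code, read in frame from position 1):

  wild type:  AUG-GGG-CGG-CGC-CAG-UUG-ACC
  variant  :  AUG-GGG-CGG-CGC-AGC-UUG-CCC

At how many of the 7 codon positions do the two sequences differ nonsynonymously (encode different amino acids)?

2

Codon 1: AUG Met / AUG Met — identical.
Codon 2: GGG Gly / GGG Gly — identical.
Codon 3: CGG Arg / CGG Arg — identical.
Codon 4: CGC Arg / CGC Arg — identical.
Codon 5: CAG Gln / AGC Ser — nonsynonymous.
Codon 6: UUG Leu / UUG Leu — identical.
Codon 7: ACC Thr / CCC Pro — nonsynonymous.
Nonsynonymous differences: 2.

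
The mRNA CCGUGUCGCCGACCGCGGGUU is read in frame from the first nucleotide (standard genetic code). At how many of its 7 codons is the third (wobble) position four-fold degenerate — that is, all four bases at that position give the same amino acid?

6

Codon 1 CCG (Pro): third position 4-fold.
Codon 2 UGU (Cys): third position 2-fold.
Codon 3 CGC (Arg): third position 4-fold.
Codon 4 CGA (Arg): third position 4-fold.
Codon 5 CCG (Pro): third position 4-fold.
Codon 6 CGG (Arg): third position 4-fold.
Codon 7 GUU (Val): third position 4-fold.
Four-fold degenerate third positions: 6.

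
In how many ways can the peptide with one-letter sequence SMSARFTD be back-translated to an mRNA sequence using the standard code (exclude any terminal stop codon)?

Ser: 6 codons.
Met: 1 codon.
Ser: 6 codons.
Ala: 4 codons.
Arg: 6 codons.
Phe: 2 codons.
Thr: 4 codons.
Asp: 2 codons.
6 × 1 × 6 × 4 × 6 × 2 × 4 × 2 = 13824.

13824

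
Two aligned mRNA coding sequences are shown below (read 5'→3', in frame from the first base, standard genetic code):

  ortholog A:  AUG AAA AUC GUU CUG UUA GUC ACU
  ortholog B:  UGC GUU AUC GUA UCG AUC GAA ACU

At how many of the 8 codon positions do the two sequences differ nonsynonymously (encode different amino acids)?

5

Codon 1: AUG Met / UGC Cys — nonsynonymous.
Codon 2: AAA Lys / GUU Val — nonsynonymous.
Codon 3: AUC Ile / AUC Ile — identical.
Codon 4: GUU Val / GUA Val — synonymous.
Codon 5: CUG Leu / UCG Ser — nonsynonymous.
Codon 6: UUA Leu / AUC Ile — nonsynonymous.
Codon 7: GUC Val / GAA Glu — nonsynonymous.
Codon 8: ACU Thr / ACU Thr — identical.
Nonsynonymous differences: 5.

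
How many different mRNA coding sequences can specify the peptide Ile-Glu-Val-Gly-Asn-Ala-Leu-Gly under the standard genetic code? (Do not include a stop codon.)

18432

Ile: 3 codons.
Glu: 2 codons.
Val: 4 codons.
Gly: 4 codons.
Asn: 2 codons.
Ala: 4 codons.
Leu: 6 codons.
Gly: 4 codons.
3 × 2 × 4 × 4 × 2 × 4 × 6 × 4 = 18432.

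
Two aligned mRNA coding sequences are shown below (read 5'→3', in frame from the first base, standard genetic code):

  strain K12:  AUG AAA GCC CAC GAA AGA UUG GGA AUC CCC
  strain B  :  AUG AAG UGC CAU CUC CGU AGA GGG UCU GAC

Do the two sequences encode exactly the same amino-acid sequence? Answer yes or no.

no

Codon 1: AUG Met / AUG Met — identical.
Codon 2: AAA Lys / AAG Lys — synonymous.
Codon 3: GCC Ala / UGC Cys — nonsynonymous.
Codon 4: CAC His / CAU His — synonymous.
Codon 5: GAA Glu / CUC Leu — nonsynonymous.
Codon 6: AGA Arg / CGU Arg — synonymous.
Codon 7: UUG Leu / AGA Arg — nonsynonymous.
Codon 8: GGA Gly / GGG Gly — synonymous.
Codon 9: AUC Ile / UCU Ser — nonsynonymous.
Codon 10: CCC Pro / GAC Asp — nonsynonymous.
Nonsynonymous differences: 5 → different protein.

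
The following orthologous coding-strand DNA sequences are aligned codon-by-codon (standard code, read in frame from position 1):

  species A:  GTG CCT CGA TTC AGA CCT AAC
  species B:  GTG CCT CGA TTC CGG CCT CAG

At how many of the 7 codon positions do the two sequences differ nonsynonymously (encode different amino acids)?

Codon 1: GTG Val / GTG Val — identical.
Codon 2: CCT Pro / CCT Pro — identical.
Codon 3: CGA Arg / CGA Arg — identical.
Codon 4: TTC Phe / TTC Phe — identical.
Codon 5: AGA Arg / CGG Arg — synonymous.
Codon 6: CCT Pro / CCT Pro — identical.
Codon 7: AAC Asn / CAG Gln — nonsynonymous.
Nonsynonymous differences: 1.

1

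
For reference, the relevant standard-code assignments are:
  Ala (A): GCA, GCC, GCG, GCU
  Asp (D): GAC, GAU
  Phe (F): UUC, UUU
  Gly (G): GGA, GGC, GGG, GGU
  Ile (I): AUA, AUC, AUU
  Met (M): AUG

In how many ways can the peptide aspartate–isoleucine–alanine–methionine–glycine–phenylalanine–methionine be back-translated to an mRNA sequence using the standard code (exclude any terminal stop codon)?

Asp: 2 codons.
Ile: 3 codons.
Ala: 4 codons.
Met: 1 codon.
Gly: 4 codons.
Phe: 2 codons.
Met: 1 codon.
2 × 3 × 4 × 1 × 4 × 2 × 1 = 192.

192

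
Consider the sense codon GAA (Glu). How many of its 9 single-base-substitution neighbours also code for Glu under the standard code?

1

Position 1: none → 0 synonymous.
Position 2: none → 0 synonymous.
Position 3: GAG → 1 synonymous.
Total: 0 + 0 + 1 = 1.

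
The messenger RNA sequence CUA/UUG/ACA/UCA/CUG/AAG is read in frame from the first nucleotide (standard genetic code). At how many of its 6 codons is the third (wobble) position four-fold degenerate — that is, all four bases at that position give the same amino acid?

4

Codon 1 CUA (Leu): third position 4-fold.
Codon 2 UUG (Leu): third position 2-fold.
Codon 3 ACA (Thr): third position 4-fold.
Codon 4 UCA (Ser): third position 4-fold.
Codon 5 CUG (Leu): third position 4-fold.
Codon 6 AAG (Lys): third position 2-fold.
Four-fold degenerate third positions: 4.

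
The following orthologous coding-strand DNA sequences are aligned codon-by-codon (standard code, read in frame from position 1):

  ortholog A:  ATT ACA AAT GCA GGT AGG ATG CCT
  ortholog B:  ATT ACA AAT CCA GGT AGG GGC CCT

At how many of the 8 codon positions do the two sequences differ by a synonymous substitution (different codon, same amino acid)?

Codon 1: ATT Ile / ATT Ile — identical.
Codon 2: ACA Thr / ACA Thr — identical.
Codon 3: AAT Asn / AAT Asn — identical.
Codon 4: GCA Ala / CCA Pro — nonsynonymous.
Codon 5: GGT Gly / GGT Gly — identical.
Codon 6: AGG Arg / AGG Arg — identical.
Codon 7: ATG Met / GGC Gly — nonsynonymous.
Codon 8: CCT Pro / CCT Pro — identical.
Synonymous differences: 0.

0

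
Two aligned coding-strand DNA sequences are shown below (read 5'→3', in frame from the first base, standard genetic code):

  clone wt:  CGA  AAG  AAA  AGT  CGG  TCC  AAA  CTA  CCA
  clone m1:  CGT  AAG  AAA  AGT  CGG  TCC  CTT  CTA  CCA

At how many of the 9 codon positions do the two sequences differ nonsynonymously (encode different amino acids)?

1

Codon 1: CGA Arg / CGT Arg — synonymous.
Codon 2: AAG Lys / AAG Lys — identical.
Codon 3: AAA Lys / AAA Lys — identical.
Codon 4: AGT Ser / AGT Ser — identical.
Codon 5: CGG Arg / CGG Arg — identical.
Codon 6: TCC Ser / TCC Ser — identical.
Codon 7: AAA Lys / CTT Leu — nonsynonymous.
Codon 8: CTA Leu / CTA Leu — identical.
Codon 9: CCA Pro / CCA Pro — identical.
Nonsynonymous differences: 1.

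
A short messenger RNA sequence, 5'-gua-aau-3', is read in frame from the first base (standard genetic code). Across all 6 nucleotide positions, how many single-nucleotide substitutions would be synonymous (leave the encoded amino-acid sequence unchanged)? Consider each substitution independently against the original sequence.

4

Codon 1 (GUA, Val): 3 synonymous substitutions.
Codon 2 (AAU, Asn): 1 synonymous substitution.
Total: 3 + 1 = 4.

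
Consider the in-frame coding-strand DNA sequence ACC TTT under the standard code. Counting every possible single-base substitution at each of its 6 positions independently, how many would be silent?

Codon 1 (ACC, Thr): 3 synonymous substitutions.
Codon 2 (TTT, Phe): 1 synonymous substitution.
Total: 3 + 1 = 4.

4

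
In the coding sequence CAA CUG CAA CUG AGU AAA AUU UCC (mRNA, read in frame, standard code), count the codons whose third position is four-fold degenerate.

3

Codon 1 CAA (Gln): third position 2-fold.
Codon 2 CUG (Leu): third position 4-fold.
Codon 3 CAA (Gln): third position 2-fold.
Codon 4 CUG (Leu): third position 4-fold.
Codon 5 AGU (Ser): third position 2-fold.
Codon 6 AAA (Lys): third position 2-fold.
Codon 7 AUU (Ile): third position 3-fold.
Codon 8 UCC (Ser): third position 4-fold.
Four-fold degenerate third positions: 3.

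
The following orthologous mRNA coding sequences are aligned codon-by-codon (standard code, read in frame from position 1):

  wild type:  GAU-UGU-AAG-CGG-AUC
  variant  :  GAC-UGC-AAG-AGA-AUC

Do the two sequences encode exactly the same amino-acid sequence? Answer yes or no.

yes

Codon 1: GAU Asp / GAC Asp — synonymous.
Codon 2: UGU Cys / UGC Cys — synonymous.
Codon 3: AAG Lys / AAG Lys — identical.
Codon 4: CGG Arg / AGA Arg — synonymous.
Codon 5: AUC Ile / AUC Ile — identical.
Nonsynonymous differences: 0 → same protein.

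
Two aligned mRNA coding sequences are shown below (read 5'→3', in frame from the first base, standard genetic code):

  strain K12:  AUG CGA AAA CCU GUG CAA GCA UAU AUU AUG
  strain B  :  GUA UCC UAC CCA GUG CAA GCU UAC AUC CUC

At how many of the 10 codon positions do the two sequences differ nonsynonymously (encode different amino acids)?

Codon 1: AUG Met / GUA Val — nonsynonymous.
Codon 2: CGA Arg / UCC Ser — nonsynonymous.
Codon 3: AAA Lys / UAC Tyr — nonsynonymous.
Codon 4: CCU Pro / CCA Pro — synonymous.
Codon 5: GUG Val / GUG Val — identical.
Codon 6: CAA Gln / CAA Gln — identical.
Codon 7: GCA Ala / GCU Ala — synonymous.
Codon 8: UAU Tyr / UAC Tyr — synonymous.
Codon 9: AUU Ile / AUC Ile — synonymous.
Codon 10: AUG Met / CUC Leu — nonsynonymous.
Nonsynonymous differences: 4.

4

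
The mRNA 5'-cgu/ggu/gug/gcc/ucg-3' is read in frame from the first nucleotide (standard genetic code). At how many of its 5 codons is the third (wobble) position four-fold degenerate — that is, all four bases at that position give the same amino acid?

Codon 1 CGU (Arg): third position 4-fold.
Codon 2 GGU (Gly): third position 4-fold.
Codon 3 GUG (Val): third position 4-fold.
Codon 4 GCC (Ala): third position 4-fold.
Codon 5 UCG (Ser): third position 4-fold.
Four-fold degenerate third positions: 5.

5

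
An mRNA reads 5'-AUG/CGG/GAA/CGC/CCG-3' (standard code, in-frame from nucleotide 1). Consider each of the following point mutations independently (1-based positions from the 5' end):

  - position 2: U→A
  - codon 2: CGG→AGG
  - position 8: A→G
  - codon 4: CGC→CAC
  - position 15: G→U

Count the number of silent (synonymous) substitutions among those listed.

Codon 1: AUG (Met) → AAG (Lys) — missense.
Codon 2: CGG (Arg) → AGG (Arg) — synonymous.
Codon 3: GAA (Glu) → GGA (Gly) — missense.
Codon 4: CGC (Arg) → CAC (His) — missense.
Codon 5: CCG (Pro) → CCU (Pro) — synonymous.
Synonymous: 2 of 5.

2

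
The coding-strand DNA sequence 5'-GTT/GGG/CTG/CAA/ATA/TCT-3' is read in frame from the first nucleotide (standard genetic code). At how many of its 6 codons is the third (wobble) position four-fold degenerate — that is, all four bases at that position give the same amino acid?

Codon 1 GTT (Val): third position 4-fold.
Codon 2 GGG (Gly): third position 4-fold.
Codon 3 CTG (Leu): third position 4-fold.
Codon 4 CAA (Gln): third position 2-fold.
Codon 5 ATA (Ile): third position 3-fold.
Codon 6 TCT (Ser): third position 4-fold.
Four-fold degenerate third positions: 4.

4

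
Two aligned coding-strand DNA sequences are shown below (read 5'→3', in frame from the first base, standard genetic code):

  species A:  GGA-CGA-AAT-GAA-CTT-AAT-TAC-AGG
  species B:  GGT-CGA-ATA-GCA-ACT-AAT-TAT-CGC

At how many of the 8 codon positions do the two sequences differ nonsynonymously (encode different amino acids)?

3

Codon 1: GGA Gly / GGT Gly — synonymous.
Codon 2: CGA Arg / CGA Arg — identical.
Codon 3: AAT Asn / ATA Ile — nonsynonymous.
Codon 4: GAA Glu / GCA Ala — nonsynonymous.
Codon 5: CTT Leu / ACT Thr — nonsynonymous.
Codon 6: AAT Asn / AAT Asn — identical.
Codon 7: TAC Tyr / TAT Tyr — synonymous.
Codon 8: AGG Arg / CGC Arg — synonymous.
Nonsynonymous differences: 3.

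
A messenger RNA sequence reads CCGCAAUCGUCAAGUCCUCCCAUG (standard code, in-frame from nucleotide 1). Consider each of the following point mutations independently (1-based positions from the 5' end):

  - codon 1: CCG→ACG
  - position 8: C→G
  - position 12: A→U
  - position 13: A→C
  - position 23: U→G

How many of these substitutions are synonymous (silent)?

1

Codon 1: CCG (Pro) → ACG (Thr) — missense.
Codon 3: UCG (Ser) → UGG (Trp) — missense.
Codon 4: UCA (Ser) → UCU (Ser) — synonymous.
Codon 5: AGU (Ser) → CGU (Arg) — missense.
Codon 8: AUG (Met) → AGG (Arg) — missense.
Synonymous: 1 of 5.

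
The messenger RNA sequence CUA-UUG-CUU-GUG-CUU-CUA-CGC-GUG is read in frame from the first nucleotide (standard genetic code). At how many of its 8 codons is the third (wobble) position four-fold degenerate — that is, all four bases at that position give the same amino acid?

Codon 1 CUA (Leu): third position 4-fold.
Codon 2 UUG (Leu): third position 2-fold.
Codon 3 CUU (Leu): third position 4-fold.
Codon 4 GUG (Val): third position 4-fold.
Codon 5 CUU (Leu): third position 4-fold.
Codon 6 CUA (Leu): third position 4-fold.
Codon 7 CGC (Arg): third position 4-fold.
Codon 8 GUG (Val): third position 4-fold.
Four-fold degenerate third positions: 7.

7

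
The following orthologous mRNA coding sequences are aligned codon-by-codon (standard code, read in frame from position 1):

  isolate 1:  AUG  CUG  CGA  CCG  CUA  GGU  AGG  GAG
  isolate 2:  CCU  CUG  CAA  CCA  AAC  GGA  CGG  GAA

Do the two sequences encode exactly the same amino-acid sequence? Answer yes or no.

no

Codon 1: AUG Met / CCU Pro — nonsynonymous.
Codon 2: CUG Leu / CUG Leu — identical.
Codon 3: CGA Arg / CAA Gln — nonsynonymous.
Codon 4: CCG Pro / CCA Pro — synonymous.
Codon 5: CUA Leu / AAC Asn — nonsynonymous.
Codon 6: GGU Gly / GGA Gly — synonymous.
Codon 7: AGG Arg / CGG Arg — synonymous.
Codon 8: GAG Glu / GAA Glu — synonymous.
Nonsynonymous differences: 3 → different protein.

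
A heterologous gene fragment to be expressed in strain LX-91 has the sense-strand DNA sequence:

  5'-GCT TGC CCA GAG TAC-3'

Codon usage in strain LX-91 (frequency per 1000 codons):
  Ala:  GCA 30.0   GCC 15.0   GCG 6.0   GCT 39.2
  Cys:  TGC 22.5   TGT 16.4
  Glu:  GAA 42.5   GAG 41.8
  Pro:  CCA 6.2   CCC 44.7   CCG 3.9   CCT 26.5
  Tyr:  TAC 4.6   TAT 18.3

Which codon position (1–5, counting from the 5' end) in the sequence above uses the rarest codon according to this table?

Codon 1 GCT (Ala): 39.2 per 1000.
Codon 2 TGC (Cys): 22.5 per 1000.
Codon 3 CCA (Pro): 6.2 per 1000.
Codon 4 GAG (Glu): 41.8 per 1000.
Codon 5 TAC (Tyr): 4.6 per 1000.
Lowest frequency is 4.6 at codon 5.

5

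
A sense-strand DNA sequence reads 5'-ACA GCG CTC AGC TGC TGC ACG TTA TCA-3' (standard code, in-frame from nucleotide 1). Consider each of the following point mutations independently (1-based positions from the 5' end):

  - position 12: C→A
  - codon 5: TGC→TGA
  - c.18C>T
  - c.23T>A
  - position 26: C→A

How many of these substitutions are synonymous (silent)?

Codon 4: AGC (Ser) → AGA (Arg) — missense.
Codon 5: TGC (Cys) → TGA (Stop) — nonsense.
Codon 6: TGC (Cys) → TGT (Cys) — synonymous.
Codon 8: TTA (Leu) → TAA (Stop) — nonsense.
Codon 9: TCA (Ser) → TAA (Stop) — nonsense.
Synonymous: 1 of 5.

1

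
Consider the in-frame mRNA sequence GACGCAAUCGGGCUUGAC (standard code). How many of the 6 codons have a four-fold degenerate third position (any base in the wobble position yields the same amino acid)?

3

Codon 1 GAC (Asp): third position 2-fold.
Codon 2 GCA (Ala): third position 4-fold.
Codon 3 AUC (Ile): third position 3-fold.
Codon 4 GGG (Gly): third position 4-fold.
Codon 5 CUU (Leu): third position 4-fold.
Codon 6 GAC (Asp): third position 2-fold.
Four-fold degenerate third positions: 3.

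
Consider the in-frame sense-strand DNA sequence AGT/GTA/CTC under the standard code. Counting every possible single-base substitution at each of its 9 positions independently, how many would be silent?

Codon 1 (AGT, Ser): 1 synonymous substitution.
Codon 2 (GTA, Val): 3 synonymous substitutions.
Codon 3 (CTC, Leu): 3 synonymous substitutions.
Total: 1 + 3 + 3 = 7.

7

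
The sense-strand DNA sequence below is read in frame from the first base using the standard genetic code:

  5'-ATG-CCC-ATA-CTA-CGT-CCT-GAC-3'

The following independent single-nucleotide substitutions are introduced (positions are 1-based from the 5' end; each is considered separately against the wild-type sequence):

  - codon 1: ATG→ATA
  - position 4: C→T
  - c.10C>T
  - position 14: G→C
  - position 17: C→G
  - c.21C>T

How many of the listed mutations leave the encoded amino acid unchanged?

Codon 1: ATG (Met) → ATA (Ile) — missense.
Codon 2: CCC (Pro) → TCC (Ser) — missense.
Codon 4: CTA (Leu) → TTA (Leu) — synonymous.
Codon 5: CGT (Arg) → CCT (Pro) — missense.
Codon 6: CCT (Pro) → CGT (Arg) — missense.
Codon 7: GAC (Asp) → GAT (Asp) — synonymous.
Synonymous: 2 of 6.

2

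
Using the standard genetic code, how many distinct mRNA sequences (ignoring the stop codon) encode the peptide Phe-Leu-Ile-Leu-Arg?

1296

Phe: 2 codons.
Leu: 6 codons.
Ile: 3 codons.
Leu: 6 codons.
Arg: 6 codons.
2 × 6 × 3 × 6 × 6 = 1296.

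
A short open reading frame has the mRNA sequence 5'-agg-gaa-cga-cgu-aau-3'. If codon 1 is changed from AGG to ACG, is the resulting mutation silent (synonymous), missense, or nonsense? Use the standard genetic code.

Position 2 falls in codon 1: AGG → Arg.
After the substitution the codon is ACG → Thr.
Arg ≠ Thr, so this is a missense mutation.

missense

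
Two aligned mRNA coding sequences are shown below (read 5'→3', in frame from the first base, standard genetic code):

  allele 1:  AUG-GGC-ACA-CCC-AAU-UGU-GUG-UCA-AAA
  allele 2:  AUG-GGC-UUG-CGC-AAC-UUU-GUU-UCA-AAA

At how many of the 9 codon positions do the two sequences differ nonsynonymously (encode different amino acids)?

3

Codon 1: AUG Met / AUG Met — identical.
Codon 2: GGC Gly / GGC Gly — identical.
Codon 3: ACA Thr / UUG Leu — nonsynonymous.
Codon 4: CCC Pro / CGC Arg — nonsynonymous.
Codon 5: AAU Asn / AAC Asn — synonymous.
Codon 6: UGU Cys / UUU Phe — nonsynonymous.
Codon 7: GUG Val / GUU Val — synonymous.
Codon 8: UCA Ser / UCA Ser — identical.
Codon 9: AAA Lys / AAA Lys — identical.
Nonsynonymous differences: 3.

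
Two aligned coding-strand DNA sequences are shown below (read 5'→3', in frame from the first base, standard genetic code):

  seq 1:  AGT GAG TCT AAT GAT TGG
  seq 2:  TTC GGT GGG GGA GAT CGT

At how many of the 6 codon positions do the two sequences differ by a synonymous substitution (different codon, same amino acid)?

Codon 1: AGT Ser / TTC Phe — nonsynonymous.
Codon 2: GAG Glu / GGT Gly — nonsynonymous.
Codon 3: TCT Ser / GGG Gly — nonsynonymous.
Codon 4: AAT Asn / GGA Gly — nonsynonymous.
Codon 5: GAT Asp / GAT Asp — identical.
Codon 6: TGG Trp / CGT Arg — nonsynonymous.
Synonymous differences: 0.

0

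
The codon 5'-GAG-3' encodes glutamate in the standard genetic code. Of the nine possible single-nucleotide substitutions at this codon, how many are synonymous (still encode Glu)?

1

Position 1: none → 0 synonymous.
Position 2: none → 0 synonymous.
Position 3: GAA → 1 synonymous.
Total: 0 + 0 + 1 = 1.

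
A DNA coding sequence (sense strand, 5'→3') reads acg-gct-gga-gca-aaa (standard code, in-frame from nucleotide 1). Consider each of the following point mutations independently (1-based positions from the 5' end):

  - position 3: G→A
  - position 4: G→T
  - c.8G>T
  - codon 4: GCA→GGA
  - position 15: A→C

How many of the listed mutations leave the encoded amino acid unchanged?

1

Codon 1: ACG (Thr) → ACA (Thr) — synonymous.
Codon 2: GCT (Ala) → TCT (Ser) — missense.
Codon 3: GGA (Gly) → GTA (Val) — missense.
Codon 4: GCA (Ala) → GGA (Gly) — missense.
Codon 5: AAA (Lys) → AAC (Asn) — missense.
Synonymous: 1 of 5.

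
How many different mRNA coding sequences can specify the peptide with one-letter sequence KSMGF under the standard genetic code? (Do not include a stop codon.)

Lys: 2 codons.
Ser: 6 codons.
Met: 1 codon.
Gly: 4 codons.
Phe: 2 codons.
2 × 6 × 1 × 4 × 2 = 96.

96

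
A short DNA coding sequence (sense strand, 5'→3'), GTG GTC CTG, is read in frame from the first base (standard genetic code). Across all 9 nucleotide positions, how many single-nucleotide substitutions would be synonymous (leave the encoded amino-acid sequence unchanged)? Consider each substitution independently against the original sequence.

10

Codon 1 (GTG, Val): 3 synonymous substitutions.
Codon 2 (GTC, Val): 3 synonymous substitutions.
Codon 3 (CTG, Leu): 4 synonymous substitutions.
Total: 3 + 3 + 4 = 10.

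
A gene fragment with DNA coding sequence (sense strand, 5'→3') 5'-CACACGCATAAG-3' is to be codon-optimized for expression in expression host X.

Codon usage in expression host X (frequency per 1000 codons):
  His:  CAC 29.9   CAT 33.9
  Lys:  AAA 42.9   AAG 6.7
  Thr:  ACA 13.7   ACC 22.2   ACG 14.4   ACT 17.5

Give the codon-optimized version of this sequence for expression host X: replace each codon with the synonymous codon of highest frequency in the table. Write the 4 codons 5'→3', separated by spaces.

CAT ACC CAT AAA

Codon 1 (His): best is CAT at 33.9.
Codon 2 (Thr): best is ACC at 22.2.
Codon 3 (His): best is CAT at 33.9.
Codon 4 (Lys): best is AAA at 42.9.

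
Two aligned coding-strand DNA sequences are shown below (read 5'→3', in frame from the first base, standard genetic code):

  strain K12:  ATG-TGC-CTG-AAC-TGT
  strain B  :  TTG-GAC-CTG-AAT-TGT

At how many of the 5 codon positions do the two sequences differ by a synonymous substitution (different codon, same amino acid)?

1

Codon 1: ATG Met / TTG Leu — nonsynonymous.
Codon 2: TGC Cys / GAC Asp — nonsynonymous.
Codon 3: CTG Leu / CTG Leu — identical.
Codon 4: AAC Asn / AAT Asn — synonymous.
Codon 5: TGT Cys / TGT Cys — identical.
Synonymous differences: 1.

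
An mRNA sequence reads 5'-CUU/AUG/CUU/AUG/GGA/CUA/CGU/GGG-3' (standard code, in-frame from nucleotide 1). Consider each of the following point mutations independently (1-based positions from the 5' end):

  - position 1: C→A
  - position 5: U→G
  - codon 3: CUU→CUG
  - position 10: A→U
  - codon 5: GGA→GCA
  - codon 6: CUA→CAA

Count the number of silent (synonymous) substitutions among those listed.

1

Codon 1: CUU (Leu) → AUU (Ile) — missense.
Codon 2: AUG (Met) → AGG (Arg) — missense.
Codon 3: CUU (Leu) → CUG (Leu) — synonymous.
Codon 4: AUG (Met) → UUG (Leu) — missense.
Codon 5: GGA (Gly) → GCA (Ala) — missense.
Codon 6: CUA (Leu) → CAA (Gln) — missense.
Synonymous: 1 of 6.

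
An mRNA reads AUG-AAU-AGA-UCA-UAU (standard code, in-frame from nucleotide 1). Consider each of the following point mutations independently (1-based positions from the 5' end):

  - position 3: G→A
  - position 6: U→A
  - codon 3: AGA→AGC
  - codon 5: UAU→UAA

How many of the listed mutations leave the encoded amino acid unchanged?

0

Codon 1: AUG (Met) → AUA (Ile) — missense.
Codon 2: AAU (Asn) → AAA (Lys) — missense.
Codon 3: AGA (Arg) → AGC (Ser) — missense.
Codon 5: UAU (Tyr) → UAA (Stop) — nonsense.
Synonymous: 0 of 4.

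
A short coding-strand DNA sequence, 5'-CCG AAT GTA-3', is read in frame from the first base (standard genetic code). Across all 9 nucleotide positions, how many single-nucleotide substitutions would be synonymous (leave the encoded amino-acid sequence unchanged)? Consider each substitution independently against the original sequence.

Codon 1 (CCG, Pro): 3 synonymous substitutions.
Codon 2 (AAT, Asn): 1 synonymous substitution.
Codon 3 (GTA, Val): 3 synonymous substitutions.
Total: 3 + 1 + 3 = 7.

7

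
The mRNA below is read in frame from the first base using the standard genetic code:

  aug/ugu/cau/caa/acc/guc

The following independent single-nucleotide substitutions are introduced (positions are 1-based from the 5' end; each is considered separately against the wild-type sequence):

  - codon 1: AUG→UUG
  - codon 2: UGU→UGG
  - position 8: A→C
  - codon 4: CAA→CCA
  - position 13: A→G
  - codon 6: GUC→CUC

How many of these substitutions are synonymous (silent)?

0

Codon 1: AUG (Met) → UUG (Leu) — missense.
Codon 2: UGU (Cys) → UGG (Trp) — missense.
Codon 3: CAU (His) → CCU (Pro) — missense.
Codon 4: CAA (Gln) → CCA (Pro) — missense.
Codon 5: ACC (Thr) → GCC (Ala) — missense.
Codon 6: GUC (Val) → CUC (Leu) — missense.
Synonymous: 0 of 6.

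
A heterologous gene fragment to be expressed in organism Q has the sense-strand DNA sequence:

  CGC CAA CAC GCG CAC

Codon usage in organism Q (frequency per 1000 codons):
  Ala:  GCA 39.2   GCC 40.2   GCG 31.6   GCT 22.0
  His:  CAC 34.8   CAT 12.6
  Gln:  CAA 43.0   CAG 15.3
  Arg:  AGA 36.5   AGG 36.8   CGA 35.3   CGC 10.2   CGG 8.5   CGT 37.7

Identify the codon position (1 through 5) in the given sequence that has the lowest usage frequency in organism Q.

Codon 1 CGC (Arg): 10.2 per 1000.
Codon 2 CAA (Gln): 43.0 per 1000.
Codon 3 CAC (His): 34.8 per 1000.
Codon 4 GCG (Ala): 31.6 per 1000.
Codon 5 CAC (His): 34.8 per 1000.
Lowest frequency is 10.2 at codon 1.

1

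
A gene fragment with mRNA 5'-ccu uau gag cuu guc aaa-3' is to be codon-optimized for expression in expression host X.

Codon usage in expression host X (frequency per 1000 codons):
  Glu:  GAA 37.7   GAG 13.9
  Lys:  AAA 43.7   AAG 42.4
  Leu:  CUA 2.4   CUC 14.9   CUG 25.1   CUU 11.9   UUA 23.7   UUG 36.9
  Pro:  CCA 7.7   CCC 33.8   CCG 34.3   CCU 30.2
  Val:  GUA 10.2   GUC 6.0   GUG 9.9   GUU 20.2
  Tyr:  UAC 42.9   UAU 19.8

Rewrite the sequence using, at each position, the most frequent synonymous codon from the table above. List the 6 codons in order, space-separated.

CCG UAC GAA UUG GUU AAA

Codon 1 (Pro): best is CCG at 34.3.
Codon 2 (Tyr): best is UAC at 42.9.
Codon 3 (Glu): best is GAA at 37.7.
Codon 4 (Leu): best is UUG at 36.9.
Codon 5 (Val): best is GUU at 20.2.
Codon 6 (Lys): best is AAA at 43.7.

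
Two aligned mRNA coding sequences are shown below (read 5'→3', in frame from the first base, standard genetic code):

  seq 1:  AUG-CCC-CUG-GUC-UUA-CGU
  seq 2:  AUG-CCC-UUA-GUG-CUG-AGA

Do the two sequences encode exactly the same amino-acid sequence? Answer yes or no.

yes

Codon 1: AUG Met / AUG Met — identical.
Codon 2: CCC Pro / CCC Pro — identical.
Codon 3: CUG Leu / UUA Leu — synonymous.
Codon 4: GUC Val / GUG Val — synonymous.
Codon 5: UUA Leu / CUG Leu — synonymous.
Codon 6: CGU Arg / AGA Arg — synonymous.
Nonsynonymous differences: 0 → same protein.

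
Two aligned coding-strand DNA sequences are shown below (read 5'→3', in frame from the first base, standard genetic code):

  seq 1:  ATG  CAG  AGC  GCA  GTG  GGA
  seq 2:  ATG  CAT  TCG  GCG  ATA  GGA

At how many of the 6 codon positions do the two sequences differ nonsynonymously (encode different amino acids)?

Codon 1: ATG Met / ATG Met — identical.
Codon 2: CAG Gln / CAT His — nonsynonymous.
Codon 3: AGC Ser / TCG Ser — synonymous.
Codon 4: GCA Ala / GCG Ala — synonymous.
Codon 5: GTG Val / ATA Ile — nonsynonymous.
Codon 6: GGA Gly / GGA Gly — identical.
Nonsynonymous differences: 2.

2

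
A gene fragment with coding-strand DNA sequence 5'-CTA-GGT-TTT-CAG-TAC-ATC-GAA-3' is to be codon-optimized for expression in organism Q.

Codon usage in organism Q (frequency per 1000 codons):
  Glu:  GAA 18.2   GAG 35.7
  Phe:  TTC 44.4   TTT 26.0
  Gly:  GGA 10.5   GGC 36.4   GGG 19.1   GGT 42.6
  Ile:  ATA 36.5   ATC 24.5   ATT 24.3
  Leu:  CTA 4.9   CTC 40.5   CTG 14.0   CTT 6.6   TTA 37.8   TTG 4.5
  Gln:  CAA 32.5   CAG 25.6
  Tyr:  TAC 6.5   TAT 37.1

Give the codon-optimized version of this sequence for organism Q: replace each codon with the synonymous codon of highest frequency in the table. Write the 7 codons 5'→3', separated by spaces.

Codon 1 (Leu): best is CTC at 40.5.
Codon 2 (Gly): best is GGT at 42.6.
Codon 3 (Phe): best is TTC at 44.4.
Codon 4 (Gln): best is CAA at 32.5.
Codon 5 (Tyr): best is TAT at 37.1.
Codon 6 (Ile): best is ATA at 36.5.
Codon 7 (Glu): best is GAG at 35.7.

CTC GGT TTC CAA TAT ATA GAG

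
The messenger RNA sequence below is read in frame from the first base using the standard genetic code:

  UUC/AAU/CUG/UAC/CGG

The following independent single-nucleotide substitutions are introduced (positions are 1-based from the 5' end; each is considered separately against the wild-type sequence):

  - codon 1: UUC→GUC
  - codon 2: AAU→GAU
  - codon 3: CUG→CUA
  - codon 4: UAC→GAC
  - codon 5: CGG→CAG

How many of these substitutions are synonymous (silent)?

Codon 1: UUC (Phe) → GUC (Val) — missense.
Codon 2: AAU (Asn) → GAU (Asp) — missense.
Codon 3: CUG (Leu) → CUA (Leu) — synonymous.
Codon 4: UAC (Tyr) → GAC (Asp) — missense.
Codon 5: CGG (Arg) → CAG (Gln) — missense.
Synonymous: 1 of 5.

1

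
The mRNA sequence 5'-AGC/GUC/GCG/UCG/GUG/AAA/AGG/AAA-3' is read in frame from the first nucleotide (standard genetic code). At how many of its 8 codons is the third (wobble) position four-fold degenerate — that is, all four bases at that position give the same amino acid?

4

Codon 1 AGC (Ser): third position 2-fold.
Codon 2 GUC (Val): third position 4-fold.
Codon 3 GCG (Ala): third position 4-fold.
Codon 4 UCG (Ser): third position 4-fold.
Codon 5 GUG (Val): third position 4-fold.
Codon 6 AAA (Lys): third position 2-fold.
Codon 7 AGG (Arg): third position 2-fold.
Codon 8 AAA (Lys): third position 2-fold.
Four-fold degenerate third positions: 4.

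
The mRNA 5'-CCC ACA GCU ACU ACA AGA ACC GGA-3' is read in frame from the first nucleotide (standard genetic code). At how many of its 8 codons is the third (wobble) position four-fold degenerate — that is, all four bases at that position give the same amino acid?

7

Codon 1 CCC (Pro): third position 4-fold.
Codon 2 ACA (Thr): third position 4-fold.
Codon 3 GCU (Ala): third position 4-fold.
Codon 4 ACU (Thr): third position 4-fold.
Codon 5 ACA (Thr): third position 4-fold.
Codon 6 AGA (Arg): third position 2-fold.
Codon 7 ACC (Thr): third position 4-fold.
Codon 8 GGA (Gly): third position 4-fold.
Four-fold degenerate third positions: 7.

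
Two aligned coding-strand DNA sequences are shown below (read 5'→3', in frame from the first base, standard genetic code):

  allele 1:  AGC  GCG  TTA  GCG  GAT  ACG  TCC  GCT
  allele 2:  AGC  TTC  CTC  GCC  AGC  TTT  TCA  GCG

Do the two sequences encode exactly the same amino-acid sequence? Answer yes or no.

no

Codon 1: AGC Ser / AGC Ser — identical.
Codon 2: GCG Ala / TTC Phe — nonsynonymous.
Codon 3: TTA Leu / CTC Leu — synonymous.
Codon 4: GCG Ala / GCC Ala — synonymous.
Codon 5: GAT Asp / AGC Ser — nonsynonymous.
Codon 6: ACG Thr / TTT Phe — nonsynonymous.
Codon 7: TCC Ser / TCA Ser — synonymous.
Codon 8: GCT Ala / GCG Ala — synonymous.
Nonsynonymous differences: 3 → different protein.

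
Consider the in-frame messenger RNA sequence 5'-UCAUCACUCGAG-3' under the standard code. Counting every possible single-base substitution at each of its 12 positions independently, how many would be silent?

10

Codon 1 (UCA, Ser): 3 synonymous substitutions.
Codon 2 (UCA, Ser): 3 synonymous substitutions.
Codon 3 (CUC, Leu): 3 synonymous substitutions.
Codon 4 (GAG, Glu): 1 synonymous substitution.
Total: 3 + 3 + 3 + 1 = 10.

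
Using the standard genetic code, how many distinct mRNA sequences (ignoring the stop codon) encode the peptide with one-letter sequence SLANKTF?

Ser: 6 codons.
Leu: 6 codons.
Ala: 4 codons.
Asn: 2 codons.
Lys: 2 codons.
Thr: 4 codons.
Phe: 2 codons.
6 × 6 × 4 × 2 × 2 × 4 × 2 = 4608.

4608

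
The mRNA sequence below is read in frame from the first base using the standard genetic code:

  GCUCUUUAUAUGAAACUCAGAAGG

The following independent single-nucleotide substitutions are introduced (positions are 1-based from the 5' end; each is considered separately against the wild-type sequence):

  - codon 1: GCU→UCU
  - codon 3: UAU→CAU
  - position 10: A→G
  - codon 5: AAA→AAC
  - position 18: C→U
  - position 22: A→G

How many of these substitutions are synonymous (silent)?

Codon 1: GCU (Ala) → UCU (Ser) — missense.
Codon 3: UAU (Tyr) → CAU (His) — missense.
Codon 4: AUG (Met) → GUG (Val) — missense.
Codon 5: AAA (Lys) → AAC (Asn) — missense.
Codon 6: CUC (Leu) → CUU (Leu) — synonymous.
Codon 8: AGG (Arg) → GGG (Gly) — missense.
Synonymous: 1 of 6.

1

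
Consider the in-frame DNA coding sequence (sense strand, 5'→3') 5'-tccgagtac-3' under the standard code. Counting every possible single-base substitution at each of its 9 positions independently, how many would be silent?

Codon 1 (TCC, Ser): 3 synonymous substitutions.
Codon 2 (GAG, Glu): 1 synonymous substitution.
Codon 3 (TAC, Tyr): 1 synonymous substitution.
Total: 3 + 1 + 1 = 5.

5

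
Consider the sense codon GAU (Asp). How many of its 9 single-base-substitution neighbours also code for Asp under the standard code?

1

Position 1: none → 0 synonymous.
Position 2: none → 0 synonymous.
Position 3: GAC → 1 synonymous.
Total: 0 + 0 + 1 = 1.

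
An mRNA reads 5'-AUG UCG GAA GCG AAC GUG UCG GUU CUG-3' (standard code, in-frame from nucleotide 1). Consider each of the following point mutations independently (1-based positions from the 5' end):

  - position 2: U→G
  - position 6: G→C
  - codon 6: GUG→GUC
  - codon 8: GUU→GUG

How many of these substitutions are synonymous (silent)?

3

Codon 1: AUG (Met) → AGG (Arg) — missense.
Codon 2: UCG (Ser) → UCC (Ser) — synonymous.
Codon 6: GUG (Val) → GUC (Val) — synonymous.
Codon 8: GUU (Val) → GUG (Val) — synonymous.
Synonymous: 3 of 4.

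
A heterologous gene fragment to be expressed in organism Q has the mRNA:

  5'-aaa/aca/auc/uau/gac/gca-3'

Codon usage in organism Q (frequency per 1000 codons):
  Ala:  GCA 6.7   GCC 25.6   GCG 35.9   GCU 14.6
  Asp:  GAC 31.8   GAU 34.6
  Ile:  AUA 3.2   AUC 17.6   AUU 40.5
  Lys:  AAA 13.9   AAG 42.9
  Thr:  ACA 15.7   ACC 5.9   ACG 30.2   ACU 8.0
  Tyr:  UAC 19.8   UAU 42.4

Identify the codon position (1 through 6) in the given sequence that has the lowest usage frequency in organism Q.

6

Codon 1 AAA (Lys): 13.9 per 1000.
Codon 2 ACA (Thr): 15.7 per 1000.
Codon 3 AUC (Ile): 17.6 per 1000.
Codon 4 UAU (Tyr): 42.4 per 1000.
Codon 5 GAC (Asp): 31.8 per 1000.
Codon 6 GCA (Ala): 6.7 per 1000.
Lowest frequency is 6.7 at codon 6.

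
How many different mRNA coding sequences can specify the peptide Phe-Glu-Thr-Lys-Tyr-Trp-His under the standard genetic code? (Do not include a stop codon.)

128

Phe: 2 codons.
Glu: 2 codons.
Thr: 4 codons.
Lys: 2 codons.
Tyr: 2 codons.
Trp: 1 codon.
His: 2 codons.
2 × 2 × 4 × 2 × 2 × 1 × 2 = 128.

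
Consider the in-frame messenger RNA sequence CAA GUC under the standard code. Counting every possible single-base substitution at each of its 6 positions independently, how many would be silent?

Codon 1 (CAA, Gln): 1 synonymous substitution.
Codon 2 (GUC, Val): 3 synonymous substitutions.
Total: 1 + 3 = 4.

4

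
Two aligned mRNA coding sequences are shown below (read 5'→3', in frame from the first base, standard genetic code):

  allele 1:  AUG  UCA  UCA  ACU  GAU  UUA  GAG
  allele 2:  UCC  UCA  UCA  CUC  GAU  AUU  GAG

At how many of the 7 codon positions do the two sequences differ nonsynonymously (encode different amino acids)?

3

Codon 1: AUG Met / UCC Ser — nonsynonymous.
Codon 2: UCA Ser / UCA Ser — identical.
Codon 3: UCA Ser / UCA Ser — identical.
Codon 4: ACU Thr / CUC Leu — nonsynonymous.
Codon 5: GAU Asp / GAU Asp — identical.
Codon 6: UUA Leu / AUU Ile — nonsynonymous.
Codon 7: GAG Glu / GAG Glu — identical.
Nonsynonymous differences: 3.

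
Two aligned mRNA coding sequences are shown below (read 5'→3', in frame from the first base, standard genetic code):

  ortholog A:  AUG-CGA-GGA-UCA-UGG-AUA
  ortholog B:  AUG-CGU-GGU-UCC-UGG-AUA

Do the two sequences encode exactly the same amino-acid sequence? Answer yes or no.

yes

Codon 1: AUG Met / AUG Met — identical.
Codon 2: CGA Arg / CGU Arg — synonymous.
Codon 3: GGA Gly / GGU Gly — synonymous.
Codon 4: UCA Ser / UCC Ser — synonymous.
Codon 5: UGG Trp / UGG Trp — identical.
Codon 6: AUA Ile / AUA Ile — identical.
Nonsynonymous differences: 0 → same protein.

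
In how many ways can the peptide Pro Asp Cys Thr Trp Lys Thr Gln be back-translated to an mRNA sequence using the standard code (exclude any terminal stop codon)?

1024

Pro: 4 codons.
Asp: 2 codons.
Cys: 2 codons.
Thr: 4 codons.
Trp: 1 codon.
Lys: 2 codons.
Thr: 4 codons.
Gln: 2 codons.
4 × 2 × 2 × 4 × 1 × 2 × 4 × 2 = 1024.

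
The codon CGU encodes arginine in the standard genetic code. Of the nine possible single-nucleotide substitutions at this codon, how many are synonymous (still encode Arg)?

Position 1: none → 0 synonymous.
Position 2: none → 0 synonymous.
Position 3: CGC, CGA, CGG → 3 synonymous.
Total: 0 + 0 + 3 = 3.

3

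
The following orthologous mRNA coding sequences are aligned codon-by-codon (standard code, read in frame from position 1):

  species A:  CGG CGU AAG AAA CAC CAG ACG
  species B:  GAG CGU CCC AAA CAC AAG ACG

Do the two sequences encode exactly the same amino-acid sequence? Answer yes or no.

Codon 1: CGG Arg / GAG Glu — nonsynonymous.
Codon 2: CGU Arg / CGU Arg — identical.
Codon 3: AAG Lys / CCC Pro — nonsynonymous.
Codon 4: AAA Lys / AAA Lys — identical.
Codon 5: CAC His / CAC His — identical.
Codon 6: CAG Gln / AAG Lys — nonsynonymous.
Codon 7: ACG Thr / ACG Thr — identical.
Nonsynonymous differences: 3 → different protein.

no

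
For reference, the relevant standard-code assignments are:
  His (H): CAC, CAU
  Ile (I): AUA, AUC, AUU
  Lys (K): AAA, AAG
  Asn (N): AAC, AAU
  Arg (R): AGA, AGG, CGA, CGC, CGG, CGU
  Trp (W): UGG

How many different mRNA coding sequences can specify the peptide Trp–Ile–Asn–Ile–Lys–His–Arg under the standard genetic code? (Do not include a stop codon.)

Trp: 1 codon.
Ile: 3 codons.
Asn: 2 codons.
Ile: 3 codons.
Lys: 2 codons.
His: 2 codons.
Arg: 6 codons.
1 × 3 × 2 × 3 × 2 × 2 × 6 = 432.

432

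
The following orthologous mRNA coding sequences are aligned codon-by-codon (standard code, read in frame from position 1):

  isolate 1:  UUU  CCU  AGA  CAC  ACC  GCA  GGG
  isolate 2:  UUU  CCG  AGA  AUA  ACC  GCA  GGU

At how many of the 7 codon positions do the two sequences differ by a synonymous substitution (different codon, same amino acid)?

Codon 1: UUU Phe / UUU Phe — identical.
Codon 2: CCU Pro / CCG Pro — synonymous.
Codon 3: AGA Arg / AGA Arg — identical.
Codon 4: CAC His / AUA Ile — nonsynonymous.
Codon 5: ACC Thr / ACC Thr — identical.
Codon 6: GCA Ala / GCA Ala — identical.
Codon 7: GGG Gly / GGU Gly — synonymous.
Synonymous differences: 2.

2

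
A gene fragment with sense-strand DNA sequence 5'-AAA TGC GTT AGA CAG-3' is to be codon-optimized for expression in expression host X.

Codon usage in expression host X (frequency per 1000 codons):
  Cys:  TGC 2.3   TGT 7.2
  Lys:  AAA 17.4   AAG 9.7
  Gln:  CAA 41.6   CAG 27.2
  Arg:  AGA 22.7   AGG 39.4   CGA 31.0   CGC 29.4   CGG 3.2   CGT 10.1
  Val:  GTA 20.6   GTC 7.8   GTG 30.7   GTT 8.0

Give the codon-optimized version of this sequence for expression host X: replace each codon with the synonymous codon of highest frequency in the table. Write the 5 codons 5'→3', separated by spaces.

AAA TGT GTG AGG CAA

Codon 1 (Lys): best is AAA at 17.4.
Codon 2 (Cys): best is TGT at 7.2.
Codon 3 (Val): best is GTG at 30.7.
Codon 4 (Arg): best is AGG at 39.4.
Codon 5 (Gln): best is CAA at 41.6.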